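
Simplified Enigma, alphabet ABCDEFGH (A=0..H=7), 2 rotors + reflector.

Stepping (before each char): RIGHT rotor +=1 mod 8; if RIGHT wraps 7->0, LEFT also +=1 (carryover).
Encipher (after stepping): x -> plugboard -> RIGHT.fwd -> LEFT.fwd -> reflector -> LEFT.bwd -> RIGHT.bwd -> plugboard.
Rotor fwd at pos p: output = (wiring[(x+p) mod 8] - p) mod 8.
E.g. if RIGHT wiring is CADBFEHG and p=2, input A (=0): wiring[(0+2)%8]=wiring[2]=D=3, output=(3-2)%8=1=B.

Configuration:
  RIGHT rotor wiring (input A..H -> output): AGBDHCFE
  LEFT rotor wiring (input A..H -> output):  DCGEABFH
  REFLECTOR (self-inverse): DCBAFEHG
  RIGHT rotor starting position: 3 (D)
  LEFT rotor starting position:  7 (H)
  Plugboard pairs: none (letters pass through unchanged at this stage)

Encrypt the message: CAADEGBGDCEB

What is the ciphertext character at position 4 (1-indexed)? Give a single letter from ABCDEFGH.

Char 1 ('C'): step: R->4, L=7; C->plug->C->R->B->L->E->refl->F->L'->E->R'->E->plug->E
Char 2 ('A'): step: R->5, L=7; A->plug->A->R->F->L->B->refl->C->L'->G->R'->G->plug->G
Char 3 ('A'): step: R->6, L=7; A->plug->A->R->H->L->G->refl->H->L'->D->R'->E->plug->E
Char 4 ('D'): step: R->7, L=7; D->plug->D->R->C->L->D->refl->A->L'->A->R'->F->plug->F

F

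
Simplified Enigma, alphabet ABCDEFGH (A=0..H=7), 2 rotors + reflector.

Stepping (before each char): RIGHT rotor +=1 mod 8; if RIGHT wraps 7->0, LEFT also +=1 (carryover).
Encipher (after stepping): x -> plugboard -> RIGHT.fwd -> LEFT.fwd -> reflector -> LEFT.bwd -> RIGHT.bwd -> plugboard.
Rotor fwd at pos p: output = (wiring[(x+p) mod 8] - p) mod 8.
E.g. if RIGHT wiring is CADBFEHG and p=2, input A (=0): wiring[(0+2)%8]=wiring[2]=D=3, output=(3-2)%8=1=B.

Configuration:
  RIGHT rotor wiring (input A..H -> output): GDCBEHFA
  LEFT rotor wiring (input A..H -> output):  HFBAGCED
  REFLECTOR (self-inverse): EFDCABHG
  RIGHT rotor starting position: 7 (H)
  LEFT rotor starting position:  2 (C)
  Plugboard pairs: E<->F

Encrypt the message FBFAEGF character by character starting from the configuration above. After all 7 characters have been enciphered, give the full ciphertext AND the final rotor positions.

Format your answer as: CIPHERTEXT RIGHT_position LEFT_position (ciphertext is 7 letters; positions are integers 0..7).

Char 1 ('F'): step: R->0, L->3 (L advanced); F->plug->E->R->E->L->A->refl->E->L'->F->R'->G->plug->G
Char 2 ('B'): step: R->1, L=3; B->plug->B->R->B->L->D->refl->C->L'->G->R'->E->plug->F
Char 3 ('F'): step: R->2, L=3; F->plug->E->R->D->L->B->refl->F->L'->A->R'->A->plug->A
Char 4 ('A'): step: R->3, L=3; A->plug->A->R->G->L->C->refl->D->L'->B->R'->B->plug->B
Char 5 ('E'): step: R->4, L=3; E->plug->F->R->H->L->G->refl->H->L'->C->R'->E->plug->F
Char 6 ('G'): step: R->5, L=3; G->plug->G->R->E->L->A->refl->E->L'->F->R'->F->plug->E
Char 7 ('F'): step: R->6, L=3; F->plug->E->R->E->L->A->refl->E->L'->F->R'->D->plug->D
Final: ciphertext=GFABFED, RIGHT=6, LEFT=3

Answer: GFABFED 6 3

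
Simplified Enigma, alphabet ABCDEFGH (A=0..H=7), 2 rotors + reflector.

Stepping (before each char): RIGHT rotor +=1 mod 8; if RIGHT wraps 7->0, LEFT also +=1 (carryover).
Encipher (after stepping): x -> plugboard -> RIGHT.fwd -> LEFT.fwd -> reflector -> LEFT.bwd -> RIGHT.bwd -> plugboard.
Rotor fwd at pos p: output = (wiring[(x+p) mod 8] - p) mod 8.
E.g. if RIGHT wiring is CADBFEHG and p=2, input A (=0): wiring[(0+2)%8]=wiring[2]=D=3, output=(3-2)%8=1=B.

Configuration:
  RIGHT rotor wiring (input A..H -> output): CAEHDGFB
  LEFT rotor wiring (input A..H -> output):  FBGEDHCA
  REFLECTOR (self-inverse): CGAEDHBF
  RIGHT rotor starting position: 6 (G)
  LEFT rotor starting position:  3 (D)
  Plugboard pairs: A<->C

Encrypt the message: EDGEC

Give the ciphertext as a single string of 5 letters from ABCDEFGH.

Char 1 ('E'): step: R->7, L=3; E->plug->E->R->A->L->B->refl->G->L'->G->R'->H->plug->H
Char 2 ('D'): step: R->0, L->4 (L advanced); D->plug->D->R->H->L->A->refl->C->L'->G->R'->F->plug->F
Char 3 ('G'): step: R->1, L=4; G->plug->G->R->A->L->H->refl->F->L'->F->R'->E->plug->E
Char 4 ('E'): step: R->2, L=4; E->plug->E->R->D->L->E->refl->D->L'->B->R'->C->plug->A
Char 5 ('C'): step: R->3, L=4; C->plug->A->R->E->L->B->refl->G->L'->C->R'->D->plug->D

Answer: HFEAD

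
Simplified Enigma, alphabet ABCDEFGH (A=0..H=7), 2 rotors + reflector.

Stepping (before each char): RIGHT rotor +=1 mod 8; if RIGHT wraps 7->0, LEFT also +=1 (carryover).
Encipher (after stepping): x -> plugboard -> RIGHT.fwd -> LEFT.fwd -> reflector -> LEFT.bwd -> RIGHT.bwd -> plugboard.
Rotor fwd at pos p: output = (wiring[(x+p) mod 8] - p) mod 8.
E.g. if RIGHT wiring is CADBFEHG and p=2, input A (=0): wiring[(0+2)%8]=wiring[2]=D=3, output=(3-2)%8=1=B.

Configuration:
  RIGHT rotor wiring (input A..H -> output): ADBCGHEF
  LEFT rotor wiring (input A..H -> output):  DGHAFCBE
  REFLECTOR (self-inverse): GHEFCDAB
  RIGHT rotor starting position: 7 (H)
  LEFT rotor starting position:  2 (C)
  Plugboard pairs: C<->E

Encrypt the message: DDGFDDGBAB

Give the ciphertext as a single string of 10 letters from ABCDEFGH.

Char 1 ('D'): step: R->0, L->3 (L advanced); D->plug->D->R->C->L->H->refl->B->L'->E->R'->G->plug->G
Char 2 ('D'): step: R->1, L=3; D->plug->D->R->F->L->A->refl->G->L'->D->R'->F->plug->F
Char 3 ('G'): step: R->2, L=3; G->plug->G->R->G->L->D->refl->F->L'->A->R'->B->plug->B
Char 4 ('F'): step: R->3, L=3; F->plug->F->R->F->L->A->refl->G->L'->D->R'->B->plug->B
Char 5 ('D'): step: R->4, L=3; D->plug->D->R->B->L->C->refl->E->L'->H->R'->F->plug->F
Char 6 ('D'): step: R->5, L=3; D->plug->D->R->D->L->G->refl->A->L'->F->R'->G->plug->G
Char 7 ('G'): step: R->6, L=3; G->plug->G->R->A->L->F->refl->D->L'->G->R'->A->plug->A
Char 8 ('B'): step: R->7, L=3; B->plug->B->R->B->L->C->refl->E->L'->H->R'->F->plug->F
Char 9 ('A'): step: R->0, L->4 (L advanced); A->plug->A->R->A->L->B->refl->H->L'->E->R'->G->plug->G
Char 10 ('B'): step: R->1, L=4; B->plug->B->R->A->L->B->refl->H->L'->E->R'->G->plug->G

Answer: GFBBFGAFGG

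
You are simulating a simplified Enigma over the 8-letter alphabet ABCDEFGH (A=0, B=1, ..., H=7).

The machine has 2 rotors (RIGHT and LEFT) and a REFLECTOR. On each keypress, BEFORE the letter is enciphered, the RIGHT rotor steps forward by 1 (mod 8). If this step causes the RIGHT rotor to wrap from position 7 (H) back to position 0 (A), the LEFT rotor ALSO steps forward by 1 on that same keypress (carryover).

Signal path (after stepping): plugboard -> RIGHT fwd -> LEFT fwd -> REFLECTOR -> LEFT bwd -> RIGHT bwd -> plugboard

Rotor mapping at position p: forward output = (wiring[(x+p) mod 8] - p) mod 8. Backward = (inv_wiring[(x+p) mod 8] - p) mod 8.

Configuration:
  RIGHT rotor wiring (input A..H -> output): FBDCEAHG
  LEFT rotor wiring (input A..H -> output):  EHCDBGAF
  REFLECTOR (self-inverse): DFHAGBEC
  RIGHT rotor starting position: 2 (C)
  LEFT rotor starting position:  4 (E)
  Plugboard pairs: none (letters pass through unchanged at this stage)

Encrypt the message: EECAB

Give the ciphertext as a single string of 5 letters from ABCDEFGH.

Char 1 ('E'): step: R->3, L=4; E->plug->E->R->D->L->B->refl->F->L'->A->R'->H->plug->H
Char 2 ('E'): step: R->4, L=4; E->plug->E->R->B->L->C->refl->H->L'->H->R'->G->plug->G
Char 3 ('C'): step: R->5, L=4; C->plug->C->R->B->L->C->refl->H->L'->H->R'->H->plug->H
Char 4 ('A'): step: R->6, L=4; A->plug->A->R->B->L->C->refl->H->L'->H->R'->C->plug->C
Char 5 ('B'): step: R->7, L=4; B->plug->B->R->G->L->G->refl->E->L'->C->R'->C->plug->C

Answer: HGHCC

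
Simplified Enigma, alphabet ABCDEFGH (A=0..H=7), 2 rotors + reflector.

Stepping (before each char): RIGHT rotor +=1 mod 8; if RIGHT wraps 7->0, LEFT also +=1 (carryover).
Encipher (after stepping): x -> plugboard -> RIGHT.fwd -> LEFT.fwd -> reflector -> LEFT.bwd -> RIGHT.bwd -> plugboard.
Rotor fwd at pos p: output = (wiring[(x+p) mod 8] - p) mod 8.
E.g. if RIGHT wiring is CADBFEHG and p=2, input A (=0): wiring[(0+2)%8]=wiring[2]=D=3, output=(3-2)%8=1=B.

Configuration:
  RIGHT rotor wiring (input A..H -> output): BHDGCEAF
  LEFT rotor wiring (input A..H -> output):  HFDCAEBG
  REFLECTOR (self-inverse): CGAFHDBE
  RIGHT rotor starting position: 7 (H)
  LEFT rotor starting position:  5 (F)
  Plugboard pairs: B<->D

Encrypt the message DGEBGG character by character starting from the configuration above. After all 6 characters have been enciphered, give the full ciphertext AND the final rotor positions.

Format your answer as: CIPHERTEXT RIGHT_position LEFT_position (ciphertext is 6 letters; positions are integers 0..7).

Char 1 ('D'): step: R->0, L->6 (L advanced); D->plug->B->R->H->L->G->refl->B->L'->C->R'->E->plug->E
Char 2 ('G'): step: R->1, L=6; G->plug->G->R->E->L->F->refl->D->L'->A->R'->H->plug->H
Char 3 ('E'): step: R->2, L=6; E->plug->E->R->G->L->C->refl->A->L'->B->R'->A->plug->A
Char 4 ('B'): step: R->3, L=6; B->plug->D->R->F->L->E->refl->H->L'->D->R'->A->plug->A
Char 5 ('G'): step: R->4, L=6; G->plug->G->R->H->L->G->refl->B->L'->C->R'->H->plug->H
Char 6 ('G'): step: R->5, L=6; G->plug->G->R->B->L->A->refl->C->L'->G->R'->F->plug->F
Final: ciphertext=EHAAHF, RIGHT=5, LEFT=6

Answer: EHAAHF 5 6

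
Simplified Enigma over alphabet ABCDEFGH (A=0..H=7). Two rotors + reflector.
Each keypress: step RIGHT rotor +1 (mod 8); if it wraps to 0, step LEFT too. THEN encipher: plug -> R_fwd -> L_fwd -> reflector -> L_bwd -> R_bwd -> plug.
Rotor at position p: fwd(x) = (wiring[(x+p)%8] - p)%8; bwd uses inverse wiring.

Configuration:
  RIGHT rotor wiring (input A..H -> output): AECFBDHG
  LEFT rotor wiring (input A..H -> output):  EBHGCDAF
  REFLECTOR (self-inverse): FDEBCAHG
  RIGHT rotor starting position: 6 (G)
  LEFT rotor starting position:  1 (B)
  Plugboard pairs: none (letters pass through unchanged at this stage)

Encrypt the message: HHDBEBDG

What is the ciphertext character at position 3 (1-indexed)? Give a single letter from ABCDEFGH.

Char 1 ('H'): step: R->7, L=1; H->plug->H->R->A->L->A->refl->F->L'->C->R'->F->plug->F
Char 2 ('H'): step: R->0, L->2 (L advanced); H->plug->H->R->G->L->C->refl->E->L'->B->R'->E->plug->E
Char 3 ('D'): step: R->1, L=2; D->plug->D->R->A->L->F->refl->A->L'->C->R'->E->plug->E

E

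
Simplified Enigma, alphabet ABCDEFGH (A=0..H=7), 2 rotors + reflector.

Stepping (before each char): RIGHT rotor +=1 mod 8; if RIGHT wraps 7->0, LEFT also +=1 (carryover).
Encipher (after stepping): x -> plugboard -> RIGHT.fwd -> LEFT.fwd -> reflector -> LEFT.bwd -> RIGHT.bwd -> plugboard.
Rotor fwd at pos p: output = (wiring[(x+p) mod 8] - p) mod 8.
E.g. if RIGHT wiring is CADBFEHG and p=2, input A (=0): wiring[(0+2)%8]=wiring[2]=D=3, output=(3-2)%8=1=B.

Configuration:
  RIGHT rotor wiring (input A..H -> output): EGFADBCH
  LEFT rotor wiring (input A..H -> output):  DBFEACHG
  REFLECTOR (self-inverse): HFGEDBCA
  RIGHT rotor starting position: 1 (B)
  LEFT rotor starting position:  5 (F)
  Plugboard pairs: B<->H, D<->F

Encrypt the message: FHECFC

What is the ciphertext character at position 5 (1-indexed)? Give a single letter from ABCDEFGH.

Char 1 ('F'): step: R->2, L=5; F->plug->D->R->H->L->D->refl->E->L'->E->R'->H->plug->B
Char 2 ('H'): step: R->3, L=5; H->plug->B->R->A->L->F->refl->B->L'->C->R'->H->plug->B
Char 3 ('E'): step: R->4, L=5; E->plug->E->R->A->L->F->refl->B->L'->C->R'->F->plug->D
Char 4 ('C'): step: R->5, L=5; C->plug->C->R->C->L->B->refl->F->L'->A->R'->F->plug->D
Char 5 ('F'): step: R->6, L=5; F->plug->D->R->A->L->F->refl->B->L'->C->R'->F->plug->D

D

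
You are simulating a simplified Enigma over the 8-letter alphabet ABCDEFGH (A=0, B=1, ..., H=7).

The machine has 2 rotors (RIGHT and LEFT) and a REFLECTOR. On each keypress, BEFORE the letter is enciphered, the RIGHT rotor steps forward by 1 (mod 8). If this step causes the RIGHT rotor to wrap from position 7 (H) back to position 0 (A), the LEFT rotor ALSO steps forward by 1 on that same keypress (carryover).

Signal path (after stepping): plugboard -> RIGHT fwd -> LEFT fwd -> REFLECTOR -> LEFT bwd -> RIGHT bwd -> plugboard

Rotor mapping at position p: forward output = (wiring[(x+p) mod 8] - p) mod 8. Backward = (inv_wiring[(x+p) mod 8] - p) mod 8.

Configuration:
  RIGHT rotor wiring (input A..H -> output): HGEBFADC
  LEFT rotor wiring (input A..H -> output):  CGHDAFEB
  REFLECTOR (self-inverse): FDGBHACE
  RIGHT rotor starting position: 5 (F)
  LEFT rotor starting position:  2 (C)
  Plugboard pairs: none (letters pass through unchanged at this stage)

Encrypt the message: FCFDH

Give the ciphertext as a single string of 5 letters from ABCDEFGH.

Answer: CDDFA

Derivation:
Char 1 ('F'): step: R->6, L=2; F->plug->F->R->D->L->D->refl->B->L'->B->R'->C->plug->C
Char 2 ('C'): step: R->7, L=2; C->plug->C->R->H->L->E->refl->H->L'->F->R'->D->plug->D
Char 3 ('F'): step: R->0, L->3 (L advanced); F->plug->F->R->A->L->A->refl->F->L'->B->R'->D->plug->D
Char 4 ('D'): step: R->1, L=3; D->plug->D->R->E->L->G->refl->C->L'->C->R'->F->plug->F
Char 5 ('H'): step: R->2, L=3; H->plug->H->R->E->L->G->refl->C->L'->C->R'->A->plug->A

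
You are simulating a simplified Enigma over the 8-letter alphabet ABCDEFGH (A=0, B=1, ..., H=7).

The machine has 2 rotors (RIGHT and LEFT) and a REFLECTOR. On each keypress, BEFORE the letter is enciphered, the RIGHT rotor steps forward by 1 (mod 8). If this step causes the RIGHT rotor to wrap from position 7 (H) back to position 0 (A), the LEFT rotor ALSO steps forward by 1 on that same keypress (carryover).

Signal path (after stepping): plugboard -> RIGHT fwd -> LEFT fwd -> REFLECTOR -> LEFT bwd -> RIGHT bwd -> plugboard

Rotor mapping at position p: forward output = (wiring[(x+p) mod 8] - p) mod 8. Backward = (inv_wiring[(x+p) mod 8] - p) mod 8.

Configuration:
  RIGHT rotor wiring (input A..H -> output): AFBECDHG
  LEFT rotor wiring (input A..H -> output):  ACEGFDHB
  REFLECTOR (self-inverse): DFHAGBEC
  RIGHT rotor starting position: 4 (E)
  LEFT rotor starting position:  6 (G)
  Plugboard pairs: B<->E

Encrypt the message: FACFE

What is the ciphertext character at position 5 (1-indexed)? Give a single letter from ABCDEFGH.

Char 1 ('F'): step: R->5, L=6; F->plug->F->R->E->L->G->refl->E->L'->D->R'->D->plug->D
Char 2 ('A'): step: R->6, L=6; A->plug->A->R->B->L->D->refl->A->L'->F->R'->H->plug->H
Char 3 ('C'): step: R->7, L=6; C->plug->C->R->G->L->H->refl->C->L'->C->R'->D->plug->D
Char 4 ('F'): step: R->0, L->7 (L advanced); F->plug->F->R->D->L->F->refl->B->L'->B->R'->C->plug->C
Char 5 ('E'): step: R->1, L=7; E->plug->B->R->A->L->C->refl->H->L'->E->R'->A->plug->A

A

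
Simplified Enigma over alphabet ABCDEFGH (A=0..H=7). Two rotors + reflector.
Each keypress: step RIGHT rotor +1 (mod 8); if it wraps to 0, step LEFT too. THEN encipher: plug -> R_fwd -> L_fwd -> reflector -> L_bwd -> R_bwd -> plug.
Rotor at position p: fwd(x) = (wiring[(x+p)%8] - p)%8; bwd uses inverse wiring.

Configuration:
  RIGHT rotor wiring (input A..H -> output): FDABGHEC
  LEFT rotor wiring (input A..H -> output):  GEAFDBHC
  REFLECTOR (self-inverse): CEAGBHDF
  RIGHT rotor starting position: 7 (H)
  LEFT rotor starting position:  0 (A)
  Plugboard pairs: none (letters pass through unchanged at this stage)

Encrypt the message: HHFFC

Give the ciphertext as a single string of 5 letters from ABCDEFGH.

Char 1 ('H'): step: R->0, L->1 (L advanced); H->plug->H->R->C->L->E->refl->B->L'->G->R'->E->plug->E
Char 2 ('H'): step: R->1, L=1; H->plug->H->R->E->L->A->refl->C->L'->D->R'->F->plug->F
Char 3 ('F'): step: R->2, L=1; F->plug->F->R->A->L->D->refl->G->L'->F->R'->D->plug->D
Char 4 ('F'): step: R->3, L=1; F->plug->F->R->C->L->E->refl->B->L'->G->R'->A->plug->A
Char 5 ('C'): step: R->4, L=1; C->plug->C->R->A->L->D->refl->G->L'->F->R'->H->plug->H

Answer: EFDAH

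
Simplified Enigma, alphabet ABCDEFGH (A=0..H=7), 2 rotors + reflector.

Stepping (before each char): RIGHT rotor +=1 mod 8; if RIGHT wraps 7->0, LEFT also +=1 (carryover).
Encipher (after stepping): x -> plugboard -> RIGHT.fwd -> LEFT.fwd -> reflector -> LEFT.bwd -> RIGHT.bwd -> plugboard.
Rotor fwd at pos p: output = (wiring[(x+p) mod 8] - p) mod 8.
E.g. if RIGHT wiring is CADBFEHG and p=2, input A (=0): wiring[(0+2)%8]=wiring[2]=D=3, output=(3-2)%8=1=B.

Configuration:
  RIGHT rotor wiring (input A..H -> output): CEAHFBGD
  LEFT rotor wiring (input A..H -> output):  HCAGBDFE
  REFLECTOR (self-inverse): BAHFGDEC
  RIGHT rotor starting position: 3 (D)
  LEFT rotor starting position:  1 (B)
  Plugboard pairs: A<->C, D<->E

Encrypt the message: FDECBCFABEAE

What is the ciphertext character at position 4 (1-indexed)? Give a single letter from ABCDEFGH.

Char 1 ('F'): step: R->4, L=1; F->plug->F->R->A->L->B->refl->A->L'->D->R'->H->plug->H
Char 2 ('D'): step: R->5, L=1; D->plug->E->R->H->L->G->refl->E->L'->F->R'->D->plug->E
Char 3 ('E'): step: R->6, L=1; E->plug->D->R->G->L->D->refl->F->L'->C->R'->E->plug->D
Char 4 ('C'): step: R->7, L=1; C->plug->A->R->E->L->C->refl->H->L'->B->R'->D->plug->E

E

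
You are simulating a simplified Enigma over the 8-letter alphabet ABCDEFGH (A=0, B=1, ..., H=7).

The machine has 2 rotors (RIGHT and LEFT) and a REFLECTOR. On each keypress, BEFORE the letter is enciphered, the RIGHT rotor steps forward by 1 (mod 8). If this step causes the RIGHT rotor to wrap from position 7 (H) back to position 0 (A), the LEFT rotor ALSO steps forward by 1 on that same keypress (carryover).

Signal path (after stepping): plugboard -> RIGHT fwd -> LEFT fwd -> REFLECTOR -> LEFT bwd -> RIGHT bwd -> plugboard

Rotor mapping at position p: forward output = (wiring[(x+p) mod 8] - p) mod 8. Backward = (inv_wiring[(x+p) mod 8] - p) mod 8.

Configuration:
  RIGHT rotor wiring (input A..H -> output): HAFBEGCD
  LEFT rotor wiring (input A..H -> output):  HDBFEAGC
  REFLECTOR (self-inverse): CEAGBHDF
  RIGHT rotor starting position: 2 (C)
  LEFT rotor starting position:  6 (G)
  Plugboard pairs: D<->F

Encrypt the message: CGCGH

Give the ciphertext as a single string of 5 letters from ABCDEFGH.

Char 1 ('C'): step: R->3, L=6; C->plug->C->R->D->L->F->refl->H->L'->F->R'->G->plug->G
Char 2 ('G'): step: R->4, L=6; G->plug->G->R->B->L->E->refl->B->L'->C->R'->B->plug->B
Char 3 ('C'): step: R->5, L=6; C->plug->C->R->G->L->G->refl->D->L'->E->R'->G->plug->G
Char 4 ('G'): step: R->6, L=6; G->plug->G->R->G->L->G->refl->D->L'->E->R'->A->plug->A
Char 5 ('H'): step: R->7, L=6; H->plug->H->R->D->L->F->refl->H->L'->F->R'->F->plug->D

Answer: GBGAD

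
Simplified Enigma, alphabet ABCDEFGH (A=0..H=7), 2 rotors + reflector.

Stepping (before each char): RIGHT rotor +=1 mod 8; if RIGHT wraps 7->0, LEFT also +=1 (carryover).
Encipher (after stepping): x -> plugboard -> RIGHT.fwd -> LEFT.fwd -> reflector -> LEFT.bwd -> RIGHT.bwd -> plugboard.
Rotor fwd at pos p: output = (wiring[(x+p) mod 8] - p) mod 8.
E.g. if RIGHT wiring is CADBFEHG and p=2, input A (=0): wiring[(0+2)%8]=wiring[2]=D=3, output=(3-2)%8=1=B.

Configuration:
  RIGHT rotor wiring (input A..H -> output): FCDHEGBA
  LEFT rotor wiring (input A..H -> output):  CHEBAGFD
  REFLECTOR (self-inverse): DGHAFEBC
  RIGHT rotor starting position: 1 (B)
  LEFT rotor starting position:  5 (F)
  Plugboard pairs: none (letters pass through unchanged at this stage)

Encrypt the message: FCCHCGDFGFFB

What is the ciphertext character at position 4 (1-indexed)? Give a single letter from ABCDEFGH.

Char 1 ('F'): step: R->2, L=5; F->plug->F->R->G->L->E->refl->F->L'->D->R'->G->plug->G
Char 2 ('C'): step: R->3, L=5; C->plug->C->R->D->L->F->refl->E->L'->G->R'->D->plug->D
Char 3 ('C'): step: R->4, L=5; C->plug->C->R->F->L->H->refl->C->L'->E->R'->D->plug->D
Char 4 ('H'): step: R->5, L=5; H->plug->H->R->H->L->D->refl->A->L'->B->R'->A->plug->A

A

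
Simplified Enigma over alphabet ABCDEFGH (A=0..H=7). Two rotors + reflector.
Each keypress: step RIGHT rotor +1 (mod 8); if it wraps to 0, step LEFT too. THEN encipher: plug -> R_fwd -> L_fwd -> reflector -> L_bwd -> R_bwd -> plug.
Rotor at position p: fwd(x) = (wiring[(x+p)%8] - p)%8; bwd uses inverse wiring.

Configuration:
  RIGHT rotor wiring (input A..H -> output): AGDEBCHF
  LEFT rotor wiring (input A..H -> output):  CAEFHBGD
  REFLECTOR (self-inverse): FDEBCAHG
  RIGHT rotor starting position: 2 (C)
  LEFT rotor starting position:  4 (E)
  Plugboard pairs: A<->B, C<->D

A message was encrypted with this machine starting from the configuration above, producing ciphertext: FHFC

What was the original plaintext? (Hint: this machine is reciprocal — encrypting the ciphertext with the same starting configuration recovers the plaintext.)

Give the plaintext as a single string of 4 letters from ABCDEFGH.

Char 1 ('F'): step: R->3, L=4; F->plug->F->R->F->L->E->refl->C->L'->C->R'->E->plug->E
Char 2 ('H'): step: R->4, L=4; H->plug->H->R->A->L->D->refl->B->L'->H->R'->G->plug->G
Char 3 ('F'): step: R->5, L=4; F->plug->F->R->G->L->A->refl->F->L'->B->R'->E->plug->E
Char 4 ('C'): step: R->6, L=4; C->plug->D->R->A->L->D->refl->B->L'->H->R'->B->plug->A

Answer: EGEA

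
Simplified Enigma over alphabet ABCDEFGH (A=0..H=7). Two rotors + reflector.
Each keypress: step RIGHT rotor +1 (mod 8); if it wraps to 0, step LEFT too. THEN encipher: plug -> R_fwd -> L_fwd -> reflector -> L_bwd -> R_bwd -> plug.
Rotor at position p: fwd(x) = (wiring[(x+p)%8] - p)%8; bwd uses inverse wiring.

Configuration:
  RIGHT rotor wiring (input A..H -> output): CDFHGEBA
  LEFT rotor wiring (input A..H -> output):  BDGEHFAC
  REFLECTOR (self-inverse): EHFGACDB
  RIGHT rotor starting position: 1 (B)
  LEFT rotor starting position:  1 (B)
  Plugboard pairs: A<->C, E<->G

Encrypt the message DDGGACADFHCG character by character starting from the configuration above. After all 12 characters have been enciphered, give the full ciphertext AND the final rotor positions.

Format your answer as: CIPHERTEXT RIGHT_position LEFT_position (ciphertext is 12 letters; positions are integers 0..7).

Answer: CGADGGHFGAEC 5 2

Derivation:
Char 1 ('D'): step: R->2, L=1; D->plug->D->R->C->L->D->refl->G->L'->D->R'->A->plug->C
Char 2 ('D'): step: R->3, L=1; D->plug->D->R->G->L->B->refl->H->L'->F->R'->E->plug->G
Char 3 ('G'): step: R->4, L=1; G->plug->E->R->G->L->B->refl->H->L'->F->R'->C->plug->A
Char 4 ('G'): step: R->5, L=1; G->plug->E->R->G->L->B->refl->H->L'->F->R'->D->plug->D
Char 5 ('A'): step: R->6, L=1; A->plug->C->R->E->L->E->refl->A->L'->H->R'->E->plug->G
Char 6 ('C'): step: R->7, L=1; C->plug->A->R->B->L->F->refl->C->L'->A->R'->E->plug->G
Char 7 ('A'): step: R->0, L->2 (L advanced); A->plug->C->R->F->L->A->refl->E->L'->A->R'->H->plug->H
Char 8 ('D'): step: R->1, L=2; D->plug->D->R->F->L->A->refl->E->L'->A->R'->F->plug->F
Char 9 ('F'): step: R->2, L=2; F->plug->F->R->G->L->H->refl->B->L'->H->R'->E->plug->G
Char 10 ('H'): step: R->3, L=2; H->plug->H->R->C->L->F->refl->C->L'->B->R'->C->plug->A
Char 11 ('C'): step: R->4, L=2; C->plug->A->R->C->L->F->refl->C->L'->B->R'->G->plug->E
Char 12 ('G'): step: R->5, L=2; G->plug->E->R->G->L->H->refl->B->L'->H->R'->A->plug->C
Final: ciphertext=CGADGGHFGAEC, RIGHT=5, LEFT=2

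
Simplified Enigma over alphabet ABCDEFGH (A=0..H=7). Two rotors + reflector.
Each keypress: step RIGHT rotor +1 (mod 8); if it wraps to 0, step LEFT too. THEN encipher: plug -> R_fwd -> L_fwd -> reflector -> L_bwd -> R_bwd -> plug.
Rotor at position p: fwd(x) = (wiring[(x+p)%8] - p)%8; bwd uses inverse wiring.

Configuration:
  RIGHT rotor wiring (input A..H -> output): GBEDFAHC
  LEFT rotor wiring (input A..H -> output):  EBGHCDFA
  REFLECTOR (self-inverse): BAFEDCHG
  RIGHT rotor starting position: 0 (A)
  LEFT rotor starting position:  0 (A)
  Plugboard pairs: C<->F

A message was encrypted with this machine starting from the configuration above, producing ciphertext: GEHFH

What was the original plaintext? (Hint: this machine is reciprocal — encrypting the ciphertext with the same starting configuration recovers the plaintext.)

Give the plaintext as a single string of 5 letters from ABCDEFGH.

Answer: ECEEF

Derivation:
Char 1 ('G'): step: R->1, L=0; G->plug->G->R->B->L->B->refl->A->L'->H->R'->E->plug->E
Char 2 ('E'): step: R->2, L=0; E->plug->E->R->F->L->D->refl->E->L'->A->R'->F->plug->C
Char 3 ('H'): step: R->3, L=0; H->plug->H->R->B->L->B->refl->A->L'->H->R'->E->plug->E
Char 4 ('F'): step: R->4, L=0; F->plug->C->R->D->L->H->refl->G->L'->C->R'->E->plug->E
Char 5 ('H'): step: R->5, L=0; H->plug->H->R->A->L->E->refl->D->L'->F->R'->C->plug->F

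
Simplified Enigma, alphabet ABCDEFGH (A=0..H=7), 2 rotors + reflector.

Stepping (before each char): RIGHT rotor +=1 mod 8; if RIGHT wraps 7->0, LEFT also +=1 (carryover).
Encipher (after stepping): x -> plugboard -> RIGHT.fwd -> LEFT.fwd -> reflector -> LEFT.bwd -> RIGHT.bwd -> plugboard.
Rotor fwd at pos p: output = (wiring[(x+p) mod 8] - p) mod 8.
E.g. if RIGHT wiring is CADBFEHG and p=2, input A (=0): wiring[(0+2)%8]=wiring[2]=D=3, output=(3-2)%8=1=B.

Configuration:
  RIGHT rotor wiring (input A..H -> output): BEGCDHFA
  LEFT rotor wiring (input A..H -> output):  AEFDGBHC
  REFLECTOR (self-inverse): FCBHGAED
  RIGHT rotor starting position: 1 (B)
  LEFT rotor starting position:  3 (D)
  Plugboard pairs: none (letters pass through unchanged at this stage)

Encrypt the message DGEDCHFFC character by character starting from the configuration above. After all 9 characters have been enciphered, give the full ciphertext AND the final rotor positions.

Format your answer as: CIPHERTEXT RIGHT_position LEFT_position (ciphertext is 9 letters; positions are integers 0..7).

Char 1 ('D'): step: R->2, L=3; D->plug->D->R->F->L->F->refl->A->L'->A->R'->B->plug->B
Char 2 ('G'): step: R->3, L=3; G->plug->G->R->B->L->D->refl->H->L'->E->R'->C->plug->C
Char 3 ('E'): step: R->4, L=3; E->plug->E->R->F->L->F->refl->A->L'->A->R'->F->plug->F
Char 4 ('D'): step: R->5, L=3; D->plug->D->R->E->L->H->refl->D->L'->B->R'->F->plug->F
Char 5 ('C'): step: R->6, L=3; C->plug->C->R->D->L->E->refl->G->L'->C->R'->B->plug->B
Char 6 ('H'): step: R->7, L=3; H->plug->H->R->G->L->B->refl->C->L'->H->R'->D->plug->D
Char 7 ('F'): step: R->0, L->4 (L advanced); F->plug->F->R->H->L->H->refl->D->L'->C->R'->D->plug->D
Char 8 ('F'): step: R->1, L=4; F->plug->F->R->E->L->E->refl->G->L'->D->R'->A->plug->A
Char 9 ('C'): step: R->2, L=4; C->plug->C->R->B->L->F->refl->A->L'->F->R'->D->plug->D
Final: ciphertext=BCFFBDDAD, RIGHT=2, LEFT=4

Answer: BCFFBDDAD 2 4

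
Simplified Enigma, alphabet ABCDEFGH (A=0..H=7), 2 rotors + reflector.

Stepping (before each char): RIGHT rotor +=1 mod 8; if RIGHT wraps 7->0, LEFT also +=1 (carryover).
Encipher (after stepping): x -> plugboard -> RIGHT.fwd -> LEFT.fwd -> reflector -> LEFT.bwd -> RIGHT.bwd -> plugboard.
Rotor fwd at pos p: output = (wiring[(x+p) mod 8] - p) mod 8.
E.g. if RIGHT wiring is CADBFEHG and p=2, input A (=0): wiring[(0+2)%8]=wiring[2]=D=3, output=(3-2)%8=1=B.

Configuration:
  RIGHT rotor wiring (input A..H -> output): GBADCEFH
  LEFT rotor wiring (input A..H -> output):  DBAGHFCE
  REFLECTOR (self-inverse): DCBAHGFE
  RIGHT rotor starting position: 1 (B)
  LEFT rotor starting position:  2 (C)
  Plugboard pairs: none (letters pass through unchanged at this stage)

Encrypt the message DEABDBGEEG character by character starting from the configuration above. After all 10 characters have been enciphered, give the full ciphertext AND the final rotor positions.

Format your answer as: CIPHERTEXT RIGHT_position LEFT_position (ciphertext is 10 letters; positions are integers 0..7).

Answer: CFFCGDCDBB 3 3

Derivation:
Char 1 ('D'): step: R->2, L=2; D->plug->D->R->C->L->F->refl->G->L'->A->R'->C->plug->C
Char 2 ('E'): step: R->3, L=2; E->plug->E->R->E->L->A->refl->D->L'->D->R'->F->plug->F
Char 3 ('A'): step: R->4, L=2; A->plug->A->R->G->L->B->refl->C->L'->F->R'->F->plug->F
Char 4 ('B'): step: R->5, L=2; B->plug->B->R->A->L->G->refl->F->L'->C->R'->C->plug->C
Char 5 ('D'): step: R->6, L=2; D->plug->D->R->D->L->D->refl->A->L'->E->R'->G->plug->G
Char 6 ('B'): step: R->7, L=2; B->plug->B->R->H->L->H->refl->E->L'->B->R'->D->plug->D
Char 7 ('G'): step: R->0, L->3 (L advanced); G->plug->G->R->F->L->A->refl->D->L'->A->R'->C->plug->C
Char 8 ('E'): step: R->1, L=3; E->plug->E->R->D->L->H->refl->E->L'->B->R'->D->plug->D
Char 9 ('E'): step: R->2, L=3; E->plug->E->R->D->L->H->refl->E->L'->B->R'->B->plug->B
Char 10 ('G'): step: R->3, L=3; G->plug->G->R->G->L->G->refl->F->L'->H->R'->B->plug->B
Final: ciphertext=CFFCGDCDBB, RIGHT=3, LEFT=3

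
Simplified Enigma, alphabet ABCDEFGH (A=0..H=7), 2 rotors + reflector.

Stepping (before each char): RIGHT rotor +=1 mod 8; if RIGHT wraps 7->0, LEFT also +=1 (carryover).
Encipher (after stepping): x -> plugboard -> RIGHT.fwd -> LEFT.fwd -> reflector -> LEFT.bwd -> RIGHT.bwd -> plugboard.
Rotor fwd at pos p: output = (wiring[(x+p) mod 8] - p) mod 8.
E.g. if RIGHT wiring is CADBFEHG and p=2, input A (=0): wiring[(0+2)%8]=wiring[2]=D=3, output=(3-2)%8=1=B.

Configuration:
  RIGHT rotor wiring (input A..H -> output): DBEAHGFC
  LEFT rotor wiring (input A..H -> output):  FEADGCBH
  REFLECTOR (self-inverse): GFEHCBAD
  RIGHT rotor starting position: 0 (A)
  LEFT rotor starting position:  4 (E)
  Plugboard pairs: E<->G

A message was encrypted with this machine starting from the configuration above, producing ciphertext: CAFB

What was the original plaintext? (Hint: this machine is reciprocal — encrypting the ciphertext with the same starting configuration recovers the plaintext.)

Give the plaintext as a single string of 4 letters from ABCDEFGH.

Answer: BDEH

Derivation:
Char 1 ('C'): step: R->1, L=4; C->plug->C->R->H->L->H->refl->D->L'->D->R'->B->plug->B
Char 2 ('A'): step: R->2, L=4; A->plug->A->R->C->L->F->refl->B->L'->E->R'->D->plug->D
Char 3 ('F'): step: R->3, L=4; F->plug->F->R->A->L->C->refl->E->L'->G->R'->G->plug->E
Char 4 ('B'): step: R->4, L=4; B->plug->B->R->C->L->F->refl->B->L'->E->R'->H->plug->H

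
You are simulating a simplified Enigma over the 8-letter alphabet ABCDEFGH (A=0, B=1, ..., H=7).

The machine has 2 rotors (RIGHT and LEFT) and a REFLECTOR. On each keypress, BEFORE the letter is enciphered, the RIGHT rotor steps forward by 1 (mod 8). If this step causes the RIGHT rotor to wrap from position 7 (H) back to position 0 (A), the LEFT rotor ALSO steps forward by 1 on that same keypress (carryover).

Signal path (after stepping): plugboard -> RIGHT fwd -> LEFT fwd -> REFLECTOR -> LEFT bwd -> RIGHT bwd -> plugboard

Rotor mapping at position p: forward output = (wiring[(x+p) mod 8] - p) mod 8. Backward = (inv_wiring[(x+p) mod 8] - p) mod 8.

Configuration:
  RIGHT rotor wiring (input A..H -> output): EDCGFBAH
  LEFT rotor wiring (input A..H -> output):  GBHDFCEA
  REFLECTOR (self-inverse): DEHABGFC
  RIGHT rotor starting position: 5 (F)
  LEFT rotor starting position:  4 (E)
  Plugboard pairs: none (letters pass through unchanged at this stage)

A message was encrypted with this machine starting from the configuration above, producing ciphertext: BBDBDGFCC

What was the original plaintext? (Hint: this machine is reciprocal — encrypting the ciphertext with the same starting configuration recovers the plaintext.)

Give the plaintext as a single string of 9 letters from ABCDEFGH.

Char 1 ('B'): step: R->6, L=4; B->plug->B->R->B->L->G->refl->F->L'->F->R'->D->plug->D
Char 2 ('B'): step: R->7, L=4; B->plug->B->R->F->L->F->refl->G->L'->B->R'->H->plug->H
Char 3 ('D'): step: R->0, L->5 (L advanced); D->plug->D->R->G->L->G->refl->F->L'->A->R'->G->plug->G
Char 4 ('B'): step: R->1, L=5; B->plug->B->R->B->L->H->refl->C->L'->F->R'->C->plug->C
Char 5 ('D'): step: R->2, L=5; D->plug->D->R->H->L->A->refl->D->L'->C->R'->G->plug->G
Char 6 ('G'): step: R->3, L=5; G->plug->G->R->A->L->F->refl->G->L'->G->R'->C->plug->C
Char 7 ('F'): step: R->4, L=5; F->plug->F->R->H->L->A->refl->D->L'->C->R'->H->plug->H
Char 8 ('C'): step: R->5, L=5; C->plug->C->R->C->L->D->refl->A->L'->H->R'->D->plug->D
Char 9 ('C'): step: R->6, L=5; C->plug->C->R->G->L->G->refl->F->L'->A->R'->F->plug->F

Answer: DHGCGCHDF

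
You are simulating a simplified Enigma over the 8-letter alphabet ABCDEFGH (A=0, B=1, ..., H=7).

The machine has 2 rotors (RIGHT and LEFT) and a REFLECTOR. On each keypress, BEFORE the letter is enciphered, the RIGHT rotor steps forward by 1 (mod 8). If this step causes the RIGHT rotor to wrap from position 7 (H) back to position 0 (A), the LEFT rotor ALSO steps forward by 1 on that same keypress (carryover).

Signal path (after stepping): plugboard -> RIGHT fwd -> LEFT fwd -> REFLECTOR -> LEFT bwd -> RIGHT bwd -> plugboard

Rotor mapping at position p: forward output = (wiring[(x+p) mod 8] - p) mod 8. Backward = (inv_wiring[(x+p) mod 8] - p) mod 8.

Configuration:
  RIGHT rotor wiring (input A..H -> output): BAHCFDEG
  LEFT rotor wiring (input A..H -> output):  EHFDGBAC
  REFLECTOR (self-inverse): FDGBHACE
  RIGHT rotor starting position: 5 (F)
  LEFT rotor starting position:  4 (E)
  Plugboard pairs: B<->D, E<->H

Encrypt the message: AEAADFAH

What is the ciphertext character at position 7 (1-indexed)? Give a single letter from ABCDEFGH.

Char 1 ('A'): step: R->6, L=4; A->plug->A->R->G->L->B->refl->D->L'->F->R'->H->plug->E
Char 2 ('E'): step: R->7, L=4; E->plug->H->R->F->L->D->refl->B->L'->G->R'->F->plug->F
Char 3 ('A'): step: R->0, L->5 (L advanced); A->plug->A->R->B->L->D->refl->B->L'->H->R'->C->plug->C
Char 4 ('A'): step: R->1, L=5; A->plug->A->R->H->L->B->refl->D->L'->B->R'->C->plug->C
Char 5 ('D'): step: R->2, L=5; D->plug->B->R->A->L->E->refl->H->L'->D->R'->C->plug->C
Char 6 ('F'): step: R->3, L=5; F->plug->F->R->G->L->G->refl->C->L'->E->R'->H->plug->E
Char 7 ('A'): step: R->4, L=5; A->plug->A->R->B->L->D->refl->B->L'->H->R'->B->plug->D

D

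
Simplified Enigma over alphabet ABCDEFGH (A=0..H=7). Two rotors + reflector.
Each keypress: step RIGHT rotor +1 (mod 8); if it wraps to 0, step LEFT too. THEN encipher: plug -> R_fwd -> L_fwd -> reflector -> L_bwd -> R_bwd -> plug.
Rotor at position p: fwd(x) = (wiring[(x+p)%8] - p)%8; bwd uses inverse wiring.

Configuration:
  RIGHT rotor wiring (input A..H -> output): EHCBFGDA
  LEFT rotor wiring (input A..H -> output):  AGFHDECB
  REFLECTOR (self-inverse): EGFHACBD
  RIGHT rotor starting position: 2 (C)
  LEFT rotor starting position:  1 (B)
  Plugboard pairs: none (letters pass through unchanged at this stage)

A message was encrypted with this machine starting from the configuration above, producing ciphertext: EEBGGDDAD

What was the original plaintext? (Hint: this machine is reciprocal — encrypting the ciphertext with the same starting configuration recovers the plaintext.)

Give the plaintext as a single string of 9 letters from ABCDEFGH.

Answer: BFAEHGGHE

Derivation:
Char 1 ('E'): step: R->3, L=1; E->plug->E->R->F->L->B->refl->G->L'->C->R'->B->plug->B
Char 2 ('E'): step: R->4, L=1; E->plug->E->R->A->L->F->refl->C->L'->D->R'->F->plug->F
Char 3 ('B'): step: R->5, L=1; B->plug->B->R->G->L->A->refl->E->L'->B->R'->A->plug->A
Char 4 ('G'): step: R->6, L=1; G->plug->G->R->H->L->H->refl->D->L'->E->R'->E->plug->E
Char 5 ('G'): step: R->7, L=1; G->plug->G->R->H->L->H->refl->D->L'->E->R'->H->plug->H
Char 6 ('D'): step: R->0, L->2 (L advanced); D->plug->D->R->B->L->F->refl->C->L'->D->R'->G->plug->G
Char 7 ('D'): step: R->1, L=2; D->plug->D->R->E->L->A->refl->E->L'->H->R'->G->plug->G
Char 8 ('A'): step: R->2, L=2; A->plug->A->R->A->L->D->refl->H->L'->F->R'->H->plug->H
Char 9 ('D'): step: R->3, L=2; D->plug->D->R->A->L->D->refl->H->L'->F->R'->E->plug->E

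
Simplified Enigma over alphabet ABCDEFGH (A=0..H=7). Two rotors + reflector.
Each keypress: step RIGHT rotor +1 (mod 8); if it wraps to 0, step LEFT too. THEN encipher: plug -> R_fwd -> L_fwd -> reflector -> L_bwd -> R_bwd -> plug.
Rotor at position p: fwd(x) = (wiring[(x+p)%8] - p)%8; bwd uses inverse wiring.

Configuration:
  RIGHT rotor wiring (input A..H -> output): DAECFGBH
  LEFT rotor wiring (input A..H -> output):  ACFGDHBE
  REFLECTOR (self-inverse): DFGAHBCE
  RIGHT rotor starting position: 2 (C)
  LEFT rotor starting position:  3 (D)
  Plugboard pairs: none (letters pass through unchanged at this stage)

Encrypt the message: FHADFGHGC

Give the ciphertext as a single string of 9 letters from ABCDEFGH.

Char 1 ('F'): step: R->3, L=3; F->plug->F->R->A->L->D->refl->A->L'->B->R'->H->plug->H
Char 2 ('H'): step: R->4, L=3; H->plug->H->R->G->L->H->refl->E->L'->C->R'->B->plug->B
Char 3 ('A'): step: R->5, L=3; A->plug->A->R->B->L->A->refl->D->L'->A->R'->H->plug->H
Char 4 ('D'): step: R->6, L=3; D->plug->D->R->C->L->E->refl->H->L'->G->R'->E->plug->E
Char 5 ('F'): step: R->7, L=3; F->plug->F->R->G->L->H->refl->E->L'->C->R'->H->plug->H
Char 6 ('G'): step: R->0, L->4 (L advanced); G->plug->G->R->B->L->D->refl->A->L'->D->R'->A->plug->A
Char 7 ('H'): step: R->1, L=4; H->plug->H->R->C->L->F->refl->B->L'->G->R'->G->plug->G
Char 8 ('G'): step: R->2, L=4; G->plug->G->R->B->L->D->refl->A->L'->D->R'->C->plug->C
Char 9 ('C'): step: R->3, L=4; C->plug->C->R->D->L->A->refl->D->L'->B->R'->H->plug->H

Answer: HBHEHAGCH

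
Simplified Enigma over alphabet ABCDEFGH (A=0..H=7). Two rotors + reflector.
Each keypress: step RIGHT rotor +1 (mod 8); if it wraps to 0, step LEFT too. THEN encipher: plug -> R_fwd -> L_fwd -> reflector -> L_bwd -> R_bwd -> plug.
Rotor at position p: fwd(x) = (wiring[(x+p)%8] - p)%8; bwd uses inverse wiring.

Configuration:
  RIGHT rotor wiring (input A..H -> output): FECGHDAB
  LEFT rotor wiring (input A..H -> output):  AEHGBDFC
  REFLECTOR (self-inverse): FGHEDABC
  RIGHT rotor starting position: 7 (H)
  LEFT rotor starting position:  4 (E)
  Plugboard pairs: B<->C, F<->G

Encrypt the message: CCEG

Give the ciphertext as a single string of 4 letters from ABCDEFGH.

Char 1 ('C'): step: R->0, L->5 (L advanced); C->plug->B->R->E->L->H->refl->C->L'->F->R'->A->plug->A
Char 2 ('C'): step: R->1, L=5; C->plug->B->R->B->L->A->refl->F->L'->C->R'->E->plug->E
Char 3 ('E'): step: R->2, L=5; E->plug->E->R->G->L->B->refl->G->L'->A->R'->A->plug->A
Char 4 ('G'): step: R->3, L=5; G->plug->F->R->C->L->F->refl->A->L'->B->R'->G->plug->F

Answer: AEAF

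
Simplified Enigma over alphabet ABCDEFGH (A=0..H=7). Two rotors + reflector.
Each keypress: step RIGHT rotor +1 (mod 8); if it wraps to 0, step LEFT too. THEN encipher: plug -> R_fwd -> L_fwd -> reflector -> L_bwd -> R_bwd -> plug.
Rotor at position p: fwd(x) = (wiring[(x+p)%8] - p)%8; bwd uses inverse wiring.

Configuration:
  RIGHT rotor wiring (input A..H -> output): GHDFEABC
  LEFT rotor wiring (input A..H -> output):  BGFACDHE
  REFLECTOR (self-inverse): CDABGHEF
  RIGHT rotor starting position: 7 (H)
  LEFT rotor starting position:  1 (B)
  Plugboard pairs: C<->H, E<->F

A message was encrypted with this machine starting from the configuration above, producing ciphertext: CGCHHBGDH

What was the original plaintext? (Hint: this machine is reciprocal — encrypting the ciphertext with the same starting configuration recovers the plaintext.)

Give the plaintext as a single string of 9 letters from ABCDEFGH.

Answer: DFHAFEBFD

Derivation:
Char 1 ('C'): step: R->0, L->2 (L advanced); C->plug->H->R->C->L->A->refl->C->L'->F->R'->D->plug->D
Char 2 ('G'): step: R->1, L=2; G->plug->G->R->B->L->G->refl->E->L'->H->R'->E->plug->F
Char 3 ('C'): step: R->2, L=2; C->plug->H->R->F->L->C->refl->A->L'->C->R'->C->plug->H
Char 4 ('H'): step: R->3, L=2; H->plug->C->R->F->L->C->refl->A->L'->C->R'->A->plug->A
Char 5 ('H'): step: R->4, L=2; H->plug->C->R->F->L->C->refl->A->L'->C->R'->E->plug->F
Char 6 ('B'): step: R->5, L=2; B->plug->B->R->E->L->F->refl->H->L'->G->R'->F->plug->E
Char 7 ('G'): step: R->6, L=2; G->plug->G->R->G->L->H->refl->F->L'->E->R'->B->plug->B
Char 8 ('D'): step: R->7, L=2; D->plug->D->R->E->L->F->refl->H->L'->G->R'->E->plug->F
Char 9 ('H'): step: R->0, L->3 (L advanced); H->plug->C->R->D->L->E->refl->G->L'->F->R'->D->plug->D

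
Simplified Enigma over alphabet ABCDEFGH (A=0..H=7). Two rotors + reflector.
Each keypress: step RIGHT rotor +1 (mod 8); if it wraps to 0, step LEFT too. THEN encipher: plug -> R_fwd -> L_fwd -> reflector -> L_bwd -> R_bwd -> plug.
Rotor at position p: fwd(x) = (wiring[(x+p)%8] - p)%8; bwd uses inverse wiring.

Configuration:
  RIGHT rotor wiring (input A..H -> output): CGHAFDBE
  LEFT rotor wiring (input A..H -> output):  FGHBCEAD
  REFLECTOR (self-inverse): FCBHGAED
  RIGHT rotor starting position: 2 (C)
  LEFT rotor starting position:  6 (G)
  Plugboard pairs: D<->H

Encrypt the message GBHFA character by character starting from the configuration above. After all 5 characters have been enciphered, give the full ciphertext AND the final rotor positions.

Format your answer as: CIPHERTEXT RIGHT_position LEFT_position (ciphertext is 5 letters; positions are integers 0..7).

Answer: EEFDD 7 6

Derivation:
Char 1 ('G'): step: R->3, L=6; G->plug->G->R->D->L->A->refl->F->L'->B->R'->E->plug->E
Char 2 ('B'): step: R->4, L=6; B->plug->B->R->H->L->G->refl->E->L'->G->R'->E->plug->E
Char 3 ('H'): step: R->5, L=6; H->plug->D->R->F->L->D->refl->H->L'->C->R'->F->plug->F
Char 4 ('F'): step: R->6, L=6; F->plug->F->R->C->L->H->refl->D->L'->F->R'->H->plug->D
Char 5 ('A'): step: R->7, L=6; A->plug->A->R->F->L->D->refl->H->L'->C->R'->H->plug->D
Final: ciphertext=EEFDD, RIGHT=7, LEFT=6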